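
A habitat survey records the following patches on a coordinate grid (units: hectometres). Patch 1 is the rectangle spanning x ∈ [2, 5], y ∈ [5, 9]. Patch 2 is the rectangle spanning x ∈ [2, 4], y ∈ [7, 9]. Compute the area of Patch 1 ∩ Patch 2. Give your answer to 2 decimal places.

|Patch 1∩Patch 2|: x∈[2,4], y∈[7,9] → 2·2 = 4.

4.00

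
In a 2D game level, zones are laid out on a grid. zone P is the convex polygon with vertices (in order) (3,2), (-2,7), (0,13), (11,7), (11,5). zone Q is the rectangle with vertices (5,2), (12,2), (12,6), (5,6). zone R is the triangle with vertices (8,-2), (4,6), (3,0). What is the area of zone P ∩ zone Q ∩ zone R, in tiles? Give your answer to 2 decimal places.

0.33

The intersection is the polygon with vertices (5,2.75), (5,4), (5.526,2.947).
By the shoelace formula its area is 0.33.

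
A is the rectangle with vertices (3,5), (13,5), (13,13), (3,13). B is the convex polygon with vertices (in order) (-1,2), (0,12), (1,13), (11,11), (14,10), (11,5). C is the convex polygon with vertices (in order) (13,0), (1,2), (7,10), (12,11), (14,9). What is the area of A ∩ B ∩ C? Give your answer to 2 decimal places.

The intersection is the polygon with vertices (11,5), (3.25,5), (7,10), (11.375,10.875), (12.5,10.5), (13,10), (13,8.333).
By the shoelace formula its area is 38.85.

38.85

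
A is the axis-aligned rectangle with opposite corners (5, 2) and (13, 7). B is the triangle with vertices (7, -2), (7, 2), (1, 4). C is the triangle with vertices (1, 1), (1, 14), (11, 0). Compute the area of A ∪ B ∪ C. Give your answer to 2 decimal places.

By inclusion–exclusion:
Individual areas: |A| = 40, |B| = 12, |C| = 65.
|A∩B| = 0.6667.
|A∩C| = 13.9286.
|B∩C| = 8.8.
|A∩B∩C| = 0.6667.
|A ∪ B ∪ C| = 117 − 23.3952 + 0.6667 = 94.27.

94.27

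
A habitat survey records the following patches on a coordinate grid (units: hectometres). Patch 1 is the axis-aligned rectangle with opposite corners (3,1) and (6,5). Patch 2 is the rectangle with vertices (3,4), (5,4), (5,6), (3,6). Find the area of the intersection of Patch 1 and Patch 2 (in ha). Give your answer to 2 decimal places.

|Patch 1∩Patch 2|: x∈[3,5], y∈[4,5] → 2·1 = 2.

2.00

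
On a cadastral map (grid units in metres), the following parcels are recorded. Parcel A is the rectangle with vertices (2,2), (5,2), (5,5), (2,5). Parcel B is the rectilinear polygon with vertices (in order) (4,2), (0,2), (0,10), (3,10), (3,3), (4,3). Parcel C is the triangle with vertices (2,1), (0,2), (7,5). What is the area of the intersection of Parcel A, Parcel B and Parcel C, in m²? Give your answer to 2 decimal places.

1.85

The intersection is the polygon with vertices (3,3), (4,3), (4,2.6), (3.25,2), (2,2), (2,2.857), (3,3.286).
By the shoelace formula its area is 1.85.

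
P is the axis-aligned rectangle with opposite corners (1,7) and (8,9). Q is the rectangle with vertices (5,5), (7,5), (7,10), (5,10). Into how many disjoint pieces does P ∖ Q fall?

2

P ∖ Q splits into 2 disjoint pieces (area 2, area 8).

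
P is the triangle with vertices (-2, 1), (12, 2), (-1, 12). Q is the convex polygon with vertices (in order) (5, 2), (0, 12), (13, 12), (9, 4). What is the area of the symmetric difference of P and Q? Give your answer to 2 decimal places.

107.14

|P| = 76.5, |Q| = 77, |P∩Q| = 23.1806.
|P △ Q| = |P| + |Q| − 2·|P∩Q| = 76.5 + 77 − 46.3611 = 107.14.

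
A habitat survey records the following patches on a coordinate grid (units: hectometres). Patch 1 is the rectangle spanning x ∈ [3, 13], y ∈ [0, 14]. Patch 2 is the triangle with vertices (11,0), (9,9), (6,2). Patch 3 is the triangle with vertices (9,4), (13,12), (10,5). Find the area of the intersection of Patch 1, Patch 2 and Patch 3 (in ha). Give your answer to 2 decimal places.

0.35

The intersection is the polygon with vertices (9.909,4.909), (9,4), (9.769,5.538).
By the shoelace formula its area is 0.35.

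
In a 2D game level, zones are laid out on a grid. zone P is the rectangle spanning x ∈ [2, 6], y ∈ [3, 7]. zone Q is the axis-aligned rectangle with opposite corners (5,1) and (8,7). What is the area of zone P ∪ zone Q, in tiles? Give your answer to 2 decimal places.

By inclusion–exclusion:
Individual areas: |zone P| = 16, |zone Q| = 18.
|zone P∩zone Q|: x∈[5,6], y∈[3,7] → 1·4 = 4.
|zone P ∪ zone Q| = 34 − 4 = 30.00.

30.00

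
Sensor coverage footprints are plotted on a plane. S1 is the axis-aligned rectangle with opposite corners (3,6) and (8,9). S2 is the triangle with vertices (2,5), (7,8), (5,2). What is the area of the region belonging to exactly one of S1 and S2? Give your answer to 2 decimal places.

21.67

|S1| = 15, |S2| = 12, |S1∩S2| = 2.6667.
|S1 △ S2| = |S1| + |S2| − 2·|S1∩S2| = 15 + 12 − 5.3333 = 21.67.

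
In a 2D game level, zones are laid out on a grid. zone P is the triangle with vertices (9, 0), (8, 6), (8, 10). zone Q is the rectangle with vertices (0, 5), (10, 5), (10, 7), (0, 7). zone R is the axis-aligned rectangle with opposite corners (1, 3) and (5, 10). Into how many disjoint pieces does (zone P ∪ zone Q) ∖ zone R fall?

2

(zone P ∪ zone Q) ∖ zone R splits into 2 disjoint pieces (area 11.2833, area 2).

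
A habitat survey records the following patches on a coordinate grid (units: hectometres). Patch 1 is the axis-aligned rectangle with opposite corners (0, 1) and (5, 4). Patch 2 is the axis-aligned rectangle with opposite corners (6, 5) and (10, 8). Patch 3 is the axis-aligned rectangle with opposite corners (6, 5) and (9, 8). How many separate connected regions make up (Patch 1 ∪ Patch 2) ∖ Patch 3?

2

(Patch 1 ∪ Patch 2) ∖ Patch 3 splits into 2 disjoint pieces (area 15, area 3).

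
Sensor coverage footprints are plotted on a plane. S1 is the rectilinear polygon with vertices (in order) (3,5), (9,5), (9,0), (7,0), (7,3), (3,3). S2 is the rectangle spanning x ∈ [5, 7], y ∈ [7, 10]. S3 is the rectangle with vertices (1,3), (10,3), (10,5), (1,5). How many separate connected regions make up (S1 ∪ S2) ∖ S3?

2

(S1 ∪ S2) ∖ S3 splits into 2 disjoint pieces (area 6, area 6).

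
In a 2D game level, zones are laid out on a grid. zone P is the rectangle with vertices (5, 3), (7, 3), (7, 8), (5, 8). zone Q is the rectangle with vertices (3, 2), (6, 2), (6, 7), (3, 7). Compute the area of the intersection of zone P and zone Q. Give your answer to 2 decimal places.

|zone P∩zone Q|: x∈[5,6], y∈[3,7] → 1·4 = 4.

4.00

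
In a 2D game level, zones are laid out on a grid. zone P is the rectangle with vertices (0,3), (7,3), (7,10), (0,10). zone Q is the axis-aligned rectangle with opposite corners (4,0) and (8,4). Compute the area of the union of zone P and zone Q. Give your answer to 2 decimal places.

62.00

By inclusion–exclusion:
Individual areas: |zone P| = 49, |zone Q| = 16.
|zone P∩zone Q|: x∈[4,7], y∈[3,4] → 3·1 = 3.
|zone P ∪ zone Q| = 65 − 3 = 62.00.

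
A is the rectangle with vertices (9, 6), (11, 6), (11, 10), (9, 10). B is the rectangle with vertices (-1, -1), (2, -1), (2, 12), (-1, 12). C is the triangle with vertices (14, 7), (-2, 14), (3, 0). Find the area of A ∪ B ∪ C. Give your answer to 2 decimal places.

121.00

By inclusion–exclusion:
Individual areas: |A| = 8, |B| = 39, |C| = 94.5.
|A∩B| = 0 (no overlap).
|A∩C| = 5.5.
|B∩C| = 15.
|A∩B∩C| = 0.
|A ∪ B ∪ C| = 141.5 − 20.5 + 0 = 121.00.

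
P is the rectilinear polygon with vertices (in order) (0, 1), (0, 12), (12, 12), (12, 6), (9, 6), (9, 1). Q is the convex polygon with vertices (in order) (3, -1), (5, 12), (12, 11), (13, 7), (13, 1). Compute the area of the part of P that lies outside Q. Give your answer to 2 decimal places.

|P| = 117, |P∩Q| = 67.8077.
|P ∖ Q| = |P| − |P∩Q| = 117 − 67.8077 = 49.19.

49.19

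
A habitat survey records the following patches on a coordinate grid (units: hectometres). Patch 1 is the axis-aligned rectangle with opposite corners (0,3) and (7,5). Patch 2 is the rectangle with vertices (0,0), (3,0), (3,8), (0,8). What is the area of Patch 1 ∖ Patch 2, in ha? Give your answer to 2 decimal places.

8.00

|Patch 1∩Patch 2|: x∈[0,3], y∈[3,5] → 3·2 = 6.
|Patch 1| = 14.
|Patch 1 ∖ Patch 2| = |Patch 1| − |Patch 1∩Patch 2| = 14 − 6 = 8.00.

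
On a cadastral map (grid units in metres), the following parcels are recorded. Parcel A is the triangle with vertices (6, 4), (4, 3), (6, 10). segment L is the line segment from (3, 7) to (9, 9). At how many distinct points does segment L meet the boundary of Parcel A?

The segment meets the boundary at (6,8), (5.368,7.789).

2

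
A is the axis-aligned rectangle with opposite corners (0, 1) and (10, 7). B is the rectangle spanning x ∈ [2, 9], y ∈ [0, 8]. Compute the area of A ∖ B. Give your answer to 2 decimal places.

|A∩B|: x∈[2,9], y∈[1,7] → 7·6 = 42.
|A| = 60.
|A ∖ B| = |A| − |A∩B| = 60 − 42 = 18.00.

18.00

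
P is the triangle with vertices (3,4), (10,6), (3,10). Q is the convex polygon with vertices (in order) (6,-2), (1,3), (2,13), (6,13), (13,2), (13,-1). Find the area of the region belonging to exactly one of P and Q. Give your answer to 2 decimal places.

99.50

|P| = 21, |Q| = 120.5, |P∩Q| = 21.
|P △ Q| = |P| + |Q| − 2·|P∩Q| = 21 + 120.5 − 42 = 99.50.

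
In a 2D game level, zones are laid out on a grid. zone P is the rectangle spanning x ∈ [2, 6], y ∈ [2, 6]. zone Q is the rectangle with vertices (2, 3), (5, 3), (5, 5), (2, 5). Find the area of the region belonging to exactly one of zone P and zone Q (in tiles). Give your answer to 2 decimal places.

|zone P∩zone Q|: x∈[2,5], y∈[3,5] → 3·2 = 6.
|zone P △ zone Q| = |zone P| + |zone Q| − 2·|zone P∩zone Q| = 16 + 6 − 12 = 10.00.

10.00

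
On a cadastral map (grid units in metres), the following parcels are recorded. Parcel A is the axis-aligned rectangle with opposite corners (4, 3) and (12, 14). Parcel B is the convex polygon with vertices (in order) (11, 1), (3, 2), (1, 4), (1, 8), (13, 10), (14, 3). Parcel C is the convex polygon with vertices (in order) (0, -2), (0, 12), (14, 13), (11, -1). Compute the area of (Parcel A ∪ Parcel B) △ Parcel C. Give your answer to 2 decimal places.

83.62

|Parcel A ∪ Parcel B| = 129.1667.
|(Parcel A ∪ Parcel B) ∩ Parcel C| = 109.5238.
|(Parcel A ∪ Parcel B) △ Parcel C| = 129.1667 + 173.5 − 219.0476 = 83.62.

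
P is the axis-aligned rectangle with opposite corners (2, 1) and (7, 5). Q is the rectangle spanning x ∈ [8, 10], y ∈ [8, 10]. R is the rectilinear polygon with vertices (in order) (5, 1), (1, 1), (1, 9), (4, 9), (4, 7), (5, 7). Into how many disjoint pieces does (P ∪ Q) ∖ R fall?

(P ∪ Q) ∖ R splits into 2 disjoint pieces (area 8, area 4).

2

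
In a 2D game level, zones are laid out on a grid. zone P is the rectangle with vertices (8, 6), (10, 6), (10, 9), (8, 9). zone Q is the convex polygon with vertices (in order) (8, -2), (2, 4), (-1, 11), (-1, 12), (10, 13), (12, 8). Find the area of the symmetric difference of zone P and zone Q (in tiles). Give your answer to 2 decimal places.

112.00

|zone P| = 6, |zone Q| = 118, |zone P∩zone Q| = 6.
|zone P △ zone Q| = |zone P| + |zone Q| − 2·|zone P∩zone Q| = 6 + 118 − 12 = 112.00.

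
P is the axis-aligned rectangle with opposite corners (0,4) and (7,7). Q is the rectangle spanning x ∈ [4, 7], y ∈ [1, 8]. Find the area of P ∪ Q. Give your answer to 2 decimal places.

33.00

By inclusion–exclusion:
Individual areas: |P| = 21, |Q| = 21.
|P∩Q|: x∈[4,7], y∈[4,7] → 3·3 = 9.
|P ∪ Q| = 42 − 9 = 33.00.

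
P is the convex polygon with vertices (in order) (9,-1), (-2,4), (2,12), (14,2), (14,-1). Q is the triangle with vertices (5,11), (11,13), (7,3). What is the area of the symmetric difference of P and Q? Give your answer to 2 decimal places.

116.11

|P| = 104.5, |Q| = 26, |P∩Q| = 7.1928.
|P △ Q| = |P| + |Q| − 2·|P∩Q| = 104.5 + 26 − 14.3855 = 116.11.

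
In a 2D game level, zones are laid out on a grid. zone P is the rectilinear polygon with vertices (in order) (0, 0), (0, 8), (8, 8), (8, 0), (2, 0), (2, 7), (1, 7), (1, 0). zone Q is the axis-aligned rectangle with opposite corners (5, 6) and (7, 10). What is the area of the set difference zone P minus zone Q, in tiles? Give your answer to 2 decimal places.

53.00

|zone P| = 57, |zone P∩zone Q| = 4.
|zone P ∖ zone Q| = |zone P| − |zone P∩zone Q| = 57 − 4 = 53.00.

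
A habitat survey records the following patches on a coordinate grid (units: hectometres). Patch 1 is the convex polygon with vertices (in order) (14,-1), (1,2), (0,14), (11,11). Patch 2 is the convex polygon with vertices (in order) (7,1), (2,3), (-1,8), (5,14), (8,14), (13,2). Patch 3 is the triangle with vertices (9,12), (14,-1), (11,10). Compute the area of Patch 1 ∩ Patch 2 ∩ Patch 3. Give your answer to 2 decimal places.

0.37

The intersection is the polygon with vertices (13,2), (12.855,1.976), (11,6.8).
By the shoelace formula its area is 0.37.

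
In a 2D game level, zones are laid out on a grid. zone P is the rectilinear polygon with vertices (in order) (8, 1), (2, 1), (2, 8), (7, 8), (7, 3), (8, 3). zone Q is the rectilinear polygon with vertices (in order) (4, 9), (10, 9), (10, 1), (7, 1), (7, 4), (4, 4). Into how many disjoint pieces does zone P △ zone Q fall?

zone P △ zone Q is a single connected region.

1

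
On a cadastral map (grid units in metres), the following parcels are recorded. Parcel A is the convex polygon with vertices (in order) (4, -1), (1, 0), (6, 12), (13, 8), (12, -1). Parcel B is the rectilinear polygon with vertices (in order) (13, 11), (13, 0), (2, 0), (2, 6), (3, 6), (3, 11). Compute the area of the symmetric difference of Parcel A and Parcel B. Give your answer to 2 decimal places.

33.68

|Parcel A| = 106, |Parcel B| = 116, |Parcel A∩Parcel B| = 94.1611.
|Parcel A △ Parcel B| = |Parcel A| + |Parcel B| − 2·|Parcel A∩Parcel B| = 106 + 116 − 188.3222 = 33.68.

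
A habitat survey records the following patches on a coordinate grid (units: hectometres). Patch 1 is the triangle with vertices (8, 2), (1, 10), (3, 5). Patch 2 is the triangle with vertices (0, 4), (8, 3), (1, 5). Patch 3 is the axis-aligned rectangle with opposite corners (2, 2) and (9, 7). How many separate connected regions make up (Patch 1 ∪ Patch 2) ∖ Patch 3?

(Patch 1 ∪ Patch 2) ∖ Patch 3 splits into 2 disjoint pieces (area 1.6071, area 2.1375).

2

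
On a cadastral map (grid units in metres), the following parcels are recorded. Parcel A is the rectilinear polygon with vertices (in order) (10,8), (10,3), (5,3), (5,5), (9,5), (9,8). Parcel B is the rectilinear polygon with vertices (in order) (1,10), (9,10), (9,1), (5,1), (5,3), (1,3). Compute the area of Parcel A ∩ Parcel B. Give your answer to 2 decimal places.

8.00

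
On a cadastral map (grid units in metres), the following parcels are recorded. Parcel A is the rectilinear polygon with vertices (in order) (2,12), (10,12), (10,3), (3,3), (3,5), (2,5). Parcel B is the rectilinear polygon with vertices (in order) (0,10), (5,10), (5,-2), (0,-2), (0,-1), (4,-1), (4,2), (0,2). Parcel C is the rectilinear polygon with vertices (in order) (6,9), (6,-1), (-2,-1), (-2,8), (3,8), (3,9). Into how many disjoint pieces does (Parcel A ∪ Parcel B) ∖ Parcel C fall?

2

(Parcel A ∪ Parcel B) ∖ Parcel C splits into 2 disjoint pieces (area 53, area 5).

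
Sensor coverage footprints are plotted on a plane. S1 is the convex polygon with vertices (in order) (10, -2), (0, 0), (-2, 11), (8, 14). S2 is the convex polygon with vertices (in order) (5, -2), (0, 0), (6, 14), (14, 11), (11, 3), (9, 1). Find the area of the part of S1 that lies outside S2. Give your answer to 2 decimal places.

51.78

|S1| = 136, |S1∩S2| = 84.2205.
|S1 ∖ S2| = |S1| − |S1∩S2| = 136 − 84.2205 = 51.78.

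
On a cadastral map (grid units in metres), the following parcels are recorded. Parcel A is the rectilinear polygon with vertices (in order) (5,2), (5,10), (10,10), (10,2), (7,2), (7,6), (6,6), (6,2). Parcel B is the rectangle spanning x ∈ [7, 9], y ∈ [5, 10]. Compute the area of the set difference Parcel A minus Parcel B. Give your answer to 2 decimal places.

|Parcel A| = 36, |Parcel A∩Parcel B| = 10.
|Parcel A ∖ Parcel B| = |Parcel A| − |Parcel A∩Parcel B| = 36 − 10 = 26.00.

26.00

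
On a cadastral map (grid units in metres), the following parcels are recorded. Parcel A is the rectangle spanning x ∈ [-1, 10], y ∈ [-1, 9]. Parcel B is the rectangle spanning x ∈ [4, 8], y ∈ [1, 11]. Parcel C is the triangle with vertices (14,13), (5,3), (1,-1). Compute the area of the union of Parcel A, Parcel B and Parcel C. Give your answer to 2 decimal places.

By inclusion–exclusion:
Individual areas: |Parcel A| = 110, |Parcel B| = 40, |Parcel C| = 2.
|Parcel A∩Parcel B|: x∈[4,8], y∈[1,9] → 4·8 = 32.
|Parcel A∩Parcel C| = 1.7265.
|Parcel B∩Parcel C| = 1.0385.
|Parcel A∩Parcel B∩Parcel C| = 1.0385.
|Parcel A ∪ Parcel B ∪ Parcel C| = 152 − 34.765 + 1.0385 = 118.27.

118.27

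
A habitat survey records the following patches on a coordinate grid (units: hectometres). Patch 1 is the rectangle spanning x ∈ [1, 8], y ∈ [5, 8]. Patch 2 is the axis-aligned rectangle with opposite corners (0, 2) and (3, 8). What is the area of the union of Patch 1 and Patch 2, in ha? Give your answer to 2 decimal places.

By inclusion–exclusion:
Individual areas: |Patch 1| = 21, |Patch 2| = 18.
|Patch 1∩Patch 2|: x∈[1,3], y∈[5,8] → 2·3 = 6.
|Patch 1 ∪ Patch 2| = 39 − 6 = 33.00.

33.00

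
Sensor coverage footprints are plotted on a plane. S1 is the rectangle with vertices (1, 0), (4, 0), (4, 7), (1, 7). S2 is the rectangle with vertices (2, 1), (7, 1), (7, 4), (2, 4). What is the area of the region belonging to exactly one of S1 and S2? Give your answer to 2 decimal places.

|S1∩S2|: x∈[2,4], y∈[1,4] → 2·3 = 6.
|S1 △ S2| = |S1| + |S2| − 2·|S1∩S2| = 21 + 15 − 12 = 24.00.

24.00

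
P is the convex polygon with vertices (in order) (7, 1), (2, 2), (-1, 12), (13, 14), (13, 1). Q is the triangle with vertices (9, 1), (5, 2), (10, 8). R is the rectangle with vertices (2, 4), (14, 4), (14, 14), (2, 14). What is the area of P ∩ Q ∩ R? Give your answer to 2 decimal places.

5.52

The intersection is the polygon with vertices (10,8), (9.429,4), (6.667,4).
By the shoelace formula its area is 5.52.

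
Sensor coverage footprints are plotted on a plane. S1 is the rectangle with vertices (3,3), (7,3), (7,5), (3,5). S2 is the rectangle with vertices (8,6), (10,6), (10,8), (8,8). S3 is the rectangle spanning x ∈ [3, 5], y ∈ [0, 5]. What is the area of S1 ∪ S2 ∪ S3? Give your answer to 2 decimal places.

18.00

By inclusion–exclusion:
Individual areas: |S1| = 8, |S2| = 4, |S3| = 10.
|S1∩S2| = 0 (no overlap).
|S1∩S3|: x∈[3,5], y∈[3,5] → 2·2 = 4.
|S2∩S3| = 0 (no overlap).
|S1∩S2∩S3| = 0.
|S1 ∪ S2 ∪ S3| = 22 − 4 + 0 = 18.00.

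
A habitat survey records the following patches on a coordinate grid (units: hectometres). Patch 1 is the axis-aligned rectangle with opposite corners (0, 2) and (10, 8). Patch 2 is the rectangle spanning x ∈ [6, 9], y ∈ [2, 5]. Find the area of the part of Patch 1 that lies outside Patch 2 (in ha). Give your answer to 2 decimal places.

|Patch 1∩Patch 2|: x∈[6,9], y∈[2,5] → 3·3 = 9.
|Patch 1| = 60.
|Patch 1 ∖ Patch 2| = |Patch 1| − |Patch 1∩Patch 2| = 60 − 9 = 51.00.

51.00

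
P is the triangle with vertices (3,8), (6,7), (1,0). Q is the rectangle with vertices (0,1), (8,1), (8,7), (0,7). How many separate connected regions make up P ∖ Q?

P ∖ Q splits into 2 disjoint pieces (area 1.625, area 0.2321).

2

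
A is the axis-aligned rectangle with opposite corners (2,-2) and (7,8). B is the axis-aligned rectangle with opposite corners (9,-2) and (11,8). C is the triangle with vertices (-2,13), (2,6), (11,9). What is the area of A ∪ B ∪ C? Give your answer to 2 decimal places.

By inclusion–exclusion:
Individual areas: |A| = 50, |B| = 20, |C| = 37.5.
|A∩B| = 0 (no overlap).
|A∩C| = 5.8333.
|B∩C| = 0.
|A∩B∩C| = 0.
|A ∪ B ∪ C| = 107.5 − 5.8333 + 0 = 101.67.

101.67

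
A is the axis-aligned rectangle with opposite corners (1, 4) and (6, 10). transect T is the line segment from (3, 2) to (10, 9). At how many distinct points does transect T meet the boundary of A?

The segment meets the boundary at (6,5), (5,4).

2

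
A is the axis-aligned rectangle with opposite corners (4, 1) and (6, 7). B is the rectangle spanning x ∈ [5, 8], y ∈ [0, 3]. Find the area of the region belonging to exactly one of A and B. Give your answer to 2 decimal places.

|A∩B|: x∈[5,6], y∈[1,3] → 1·2 = 2.
|A △ B| = |A| + |B| − 2·|A∩B| = 12 + 9 − 4 = 17.00.

17.00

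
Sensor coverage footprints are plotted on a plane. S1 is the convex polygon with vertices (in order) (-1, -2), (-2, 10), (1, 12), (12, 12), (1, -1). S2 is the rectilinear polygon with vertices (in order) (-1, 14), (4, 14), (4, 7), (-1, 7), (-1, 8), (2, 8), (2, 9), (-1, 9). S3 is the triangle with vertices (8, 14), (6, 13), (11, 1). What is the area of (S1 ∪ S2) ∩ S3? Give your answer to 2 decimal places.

6.53

The region (S1 ∪ S2) ∩ S3 is the polygon with vertices (8.461,12), (9.22,8.714), (8.259,7.579), (6.417,12).
By the shoelace formula its area is 6.53.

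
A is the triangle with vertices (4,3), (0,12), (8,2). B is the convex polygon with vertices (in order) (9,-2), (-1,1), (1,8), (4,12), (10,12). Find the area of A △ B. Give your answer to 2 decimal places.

98.07

|A| = 16, |B| = 111, |A∩B| = 14.4636.
|A △ B| = |A| + |B| − 2·|A∩B| = 16 + 111 − 28.9272 = 98.07.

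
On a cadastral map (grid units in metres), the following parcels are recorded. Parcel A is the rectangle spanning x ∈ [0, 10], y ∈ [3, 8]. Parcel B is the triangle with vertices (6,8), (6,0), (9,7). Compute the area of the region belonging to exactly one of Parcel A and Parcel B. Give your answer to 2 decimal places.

|Parcel A| = 50, |Parcel B| = 12, |Parcel A∩Parcel B| = 10.0714.
|Parcel A △ Parcel B| = |Parcel A| + |Parcel B| − 2·|Parcel A∩Parcel B| = 50 + 12 − 20.1429 = 41.86.

41.86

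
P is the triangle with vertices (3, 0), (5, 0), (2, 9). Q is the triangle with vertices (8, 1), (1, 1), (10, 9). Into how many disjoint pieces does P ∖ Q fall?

P ∖ Q splits into 2 disjoint pieces (area 1.8889, area 3.9448).

2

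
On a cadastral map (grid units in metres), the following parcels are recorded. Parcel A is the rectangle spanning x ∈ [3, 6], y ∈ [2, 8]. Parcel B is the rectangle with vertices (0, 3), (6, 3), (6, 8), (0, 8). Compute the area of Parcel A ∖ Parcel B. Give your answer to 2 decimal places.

|Parcel A∩Parcel B|: x∈[3,6], y∈[3,8] → 3·5 = 15.
|Parcel A| = 18.
|Parcel A ∖ Parcel B| = |Parcel A| − |Parcel A∩Parcel B| = 18 − 15 = 3.00.

3.00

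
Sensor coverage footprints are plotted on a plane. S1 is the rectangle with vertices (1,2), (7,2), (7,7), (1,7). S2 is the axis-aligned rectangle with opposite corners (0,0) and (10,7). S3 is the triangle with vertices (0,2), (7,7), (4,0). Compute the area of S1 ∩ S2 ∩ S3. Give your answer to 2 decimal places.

11.79

The intersection is the polygon with vertices (1,2), (1,2.714), (7,7), (4.857,2).
By the shoelace formula its area is 11.79.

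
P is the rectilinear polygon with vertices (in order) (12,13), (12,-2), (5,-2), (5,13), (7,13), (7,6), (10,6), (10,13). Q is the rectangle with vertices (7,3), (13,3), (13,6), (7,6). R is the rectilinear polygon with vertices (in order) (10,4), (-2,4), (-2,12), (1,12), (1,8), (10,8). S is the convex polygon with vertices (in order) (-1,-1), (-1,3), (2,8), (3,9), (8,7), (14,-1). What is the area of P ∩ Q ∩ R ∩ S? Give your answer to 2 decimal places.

4.96

The intersection is the polygon with vertices (8.75,6), (10,4.333), (10,4), (7,4), (7,6).
By the shoelace formula its area is 4.96.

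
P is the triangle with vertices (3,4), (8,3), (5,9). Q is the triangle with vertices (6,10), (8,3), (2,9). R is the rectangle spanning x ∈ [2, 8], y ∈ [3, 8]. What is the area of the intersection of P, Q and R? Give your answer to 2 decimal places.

5.34

The intersection is the polygon with vertices (8,3), (4.143,6.857), (4.6,8), (5.5,8).
By the shoelace formula its area is 5.34.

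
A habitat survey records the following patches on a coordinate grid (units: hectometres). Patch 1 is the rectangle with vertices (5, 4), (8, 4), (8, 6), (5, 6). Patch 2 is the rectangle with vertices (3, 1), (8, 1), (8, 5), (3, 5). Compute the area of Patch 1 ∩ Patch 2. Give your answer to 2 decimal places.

3.00

|Patch 1∩Patch 2|: x∈[5,8], y∈[4,5] → 3·1 = 3.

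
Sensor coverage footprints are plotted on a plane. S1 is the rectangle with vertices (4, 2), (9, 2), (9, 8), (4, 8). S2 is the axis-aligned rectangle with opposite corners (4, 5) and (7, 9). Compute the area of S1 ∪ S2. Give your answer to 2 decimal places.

33.00

By inclusion–exclusion:
Individual areas: |S1| = 30, |S2| = 12.
|S1∩S2|: x∈[4,7], y∈[5,8] → 3·3 = 9.
|S1 ∪ S2| = 42 − 9 = 33.00.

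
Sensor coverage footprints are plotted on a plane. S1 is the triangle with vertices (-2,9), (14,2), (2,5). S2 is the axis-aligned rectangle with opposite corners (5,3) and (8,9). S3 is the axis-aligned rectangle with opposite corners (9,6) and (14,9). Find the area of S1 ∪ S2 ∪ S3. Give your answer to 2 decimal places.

46.78

By inclusion–exclusion:
Individual areas: |S1| = 18, |S2| = 18, |S3| = 15.
|S1∩S2| = 4.2188.
|S1∩S3| = 0.
|S2∩S3| = 0 (no overlap).
|S1∩S2∩S3| = 0.
|S1 ∪ S2 ∪ S3| = 51 − 4.2188 + 0 = 46.78.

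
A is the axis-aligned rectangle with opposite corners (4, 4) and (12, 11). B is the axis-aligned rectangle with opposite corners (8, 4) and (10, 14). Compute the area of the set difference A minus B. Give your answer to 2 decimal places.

|A∩B|: x∈[8,10], y∈[4,11] → 2·7 = 14.
|A| = 56.
|A ∖ B| = |A| − |A∩B| = 56 − 14 = 42.00.

42.00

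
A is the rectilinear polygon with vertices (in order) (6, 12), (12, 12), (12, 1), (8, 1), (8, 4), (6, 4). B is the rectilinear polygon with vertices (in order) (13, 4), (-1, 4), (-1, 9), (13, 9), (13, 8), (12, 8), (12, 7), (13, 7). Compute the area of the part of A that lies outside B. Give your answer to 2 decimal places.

|A| = 60, |A∩B| = 30.
|A ∖ B| = |A| − |A∩B| = 60 − 30 = 30.00.

30.00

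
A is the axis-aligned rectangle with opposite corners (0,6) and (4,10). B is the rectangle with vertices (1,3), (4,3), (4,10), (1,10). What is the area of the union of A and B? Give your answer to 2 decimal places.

By inclusion–exclusion:
Individual areas: |A| = 16, |B| = 21.
|A∩B|: x∈[1,4], y∈[6,10] → 3·4 = 12.
|A ∪ B| = 37 − 12 = 25.00.

25.00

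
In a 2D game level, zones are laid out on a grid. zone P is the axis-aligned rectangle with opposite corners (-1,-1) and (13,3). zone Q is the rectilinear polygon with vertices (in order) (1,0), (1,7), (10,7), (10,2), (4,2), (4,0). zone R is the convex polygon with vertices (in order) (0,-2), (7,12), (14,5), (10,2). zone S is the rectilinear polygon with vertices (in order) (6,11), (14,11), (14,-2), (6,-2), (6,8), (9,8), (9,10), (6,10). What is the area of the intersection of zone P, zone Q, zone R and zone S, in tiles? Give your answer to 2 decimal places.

4.00

The intersection is the polygon with vertices (6,2), (6,3), (10,3), (10,2).
By the shoelace formula its area is 4.00.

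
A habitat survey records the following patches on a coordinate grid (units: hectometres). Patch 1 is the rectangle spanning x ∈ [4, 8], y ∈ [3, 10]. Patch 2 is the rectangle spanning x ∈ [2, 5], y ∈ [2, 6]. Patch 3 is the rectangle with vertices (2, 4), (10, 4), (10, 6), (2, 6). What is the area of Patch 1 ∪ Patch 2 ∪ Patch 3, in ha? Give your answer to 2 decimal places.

41.00

By inclusion–exclusion:
Individual areas: |Patch 1| = 28, |Patch 2| = 12, |Patch 3| = 16.
|Patch 1∩Patch 2|: x∈[4,5], y∈[3,6] → 1·3 = 3.
|Patch 1∩Patch 3|: x∈[4,8], y∈[4,6] → 4·2 = 8.
|Patch 2∩Patch 3|: x∈[2,5], y∈[4,6] → 3·2 = 6.
|Patch 1∩Patch 2∩Patch 3| = 2.
|Patch 1 ∪ Patch 2 ∪ Patch 3| = 56 − 17 + 2 = 41.00.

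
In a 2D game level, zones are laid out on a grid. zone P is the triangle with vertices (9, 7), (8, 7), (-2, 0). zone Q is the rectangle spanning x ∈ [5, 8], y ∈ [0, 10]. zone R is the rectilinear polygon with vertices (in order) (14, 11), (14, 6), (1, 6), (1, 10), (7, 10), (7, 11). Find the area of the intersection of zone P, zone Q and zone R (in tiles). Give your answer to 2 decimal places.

The intersection is the polygon with vertices (8,6.364), (7.429,6), (6.571,6), (8,7).
By the shoelace formula its area is 0.61.

0.61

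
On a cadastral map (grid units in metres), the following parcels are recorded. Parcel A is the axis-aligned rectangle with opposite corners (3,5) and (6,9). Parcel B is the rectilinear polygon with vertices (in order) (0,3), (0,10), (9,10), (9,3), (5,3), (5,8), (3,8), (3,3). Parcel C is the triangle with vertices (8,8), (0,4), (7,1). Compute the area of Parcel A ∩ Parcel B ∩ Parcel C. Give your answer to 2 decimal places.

1.75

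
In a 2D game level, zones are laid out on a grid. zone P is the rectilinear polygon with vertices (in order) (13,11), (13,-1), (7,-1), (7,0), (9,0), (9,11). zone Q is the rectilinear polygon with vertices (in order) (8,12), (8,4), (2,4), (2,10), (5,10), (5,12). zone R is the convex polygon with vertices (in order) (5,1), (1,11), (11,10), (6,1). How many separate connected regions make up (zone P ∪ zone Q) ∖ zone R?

(zone P ∪ zone Q) ∖ zone R splits into 4 disjoint pieces (area 46.2, area 0.1, area 4.05, area 4.65).

4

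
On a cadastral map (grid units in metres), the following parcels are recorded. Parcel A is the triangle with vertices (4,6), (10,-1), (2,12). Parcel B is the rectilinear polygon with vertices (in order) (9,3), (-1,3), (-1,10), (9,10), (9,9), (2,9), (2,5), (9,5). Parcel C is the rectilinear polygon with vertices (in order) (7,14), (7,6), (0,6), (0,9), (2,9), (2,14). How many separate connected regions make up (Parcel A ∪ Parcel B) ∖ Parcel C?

2

(Parcel A ∪ Parcel B) ∖ Parcel C splits into 2 disjoint pieces (area 32.5055, area 2).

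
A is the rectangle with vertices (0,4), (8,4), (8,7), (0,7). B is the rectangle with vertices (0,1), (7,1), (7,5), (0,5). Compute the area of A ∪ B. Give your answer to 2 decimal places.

By inclusion–exclusion:
Individual areas: |A| = 24, |B| = 28.
|A∩B|: x∈[0,7], y∈[4,5] → 7·1 = 7.
|A ∪ B| = 52 − 7 = 45.00.

45.00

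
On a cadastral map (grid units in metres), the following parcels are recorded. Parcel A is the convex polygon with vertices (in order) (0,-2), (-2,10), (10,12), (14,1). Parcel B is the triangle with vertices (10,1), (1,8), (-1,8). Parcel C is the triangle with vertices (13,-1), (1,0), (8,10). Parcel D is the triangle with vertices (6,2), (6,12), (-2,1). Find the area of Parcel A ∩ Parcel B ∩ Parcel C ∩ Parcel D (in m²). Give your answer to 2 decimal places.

The intersection is the polygon with vertices (4.258,4.654), (4.626,5.18), (6,4.111), (6,3.546).
By the shoelace formula its area is 1.05.

1.05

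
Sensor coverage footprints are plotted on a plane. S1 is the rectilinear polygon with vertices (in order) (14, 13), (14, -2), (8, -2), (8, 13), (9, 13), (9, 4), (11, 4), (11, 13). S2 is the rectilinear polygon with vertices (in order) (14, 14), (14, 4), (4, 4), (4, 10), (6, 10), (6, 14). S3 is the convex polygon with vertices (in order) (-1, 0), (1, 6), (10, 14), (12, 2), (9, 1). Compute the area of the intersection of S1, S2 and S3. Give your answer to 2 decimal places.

9.99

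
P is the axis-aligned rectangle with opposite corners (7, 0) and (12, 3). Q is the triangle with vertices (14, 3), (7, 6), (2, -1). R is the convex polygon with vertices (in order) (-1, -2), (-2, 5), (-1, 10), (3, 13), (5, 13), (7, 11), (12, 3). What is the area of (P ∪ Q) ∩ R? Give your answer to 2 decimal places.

The region (P ∪ Q) ∩ R is the polygon with vertices (7,6), (11.268,4.171), (12,3), (2.151,-0.788).
By the shoelace formula its area is 26.07.

26.07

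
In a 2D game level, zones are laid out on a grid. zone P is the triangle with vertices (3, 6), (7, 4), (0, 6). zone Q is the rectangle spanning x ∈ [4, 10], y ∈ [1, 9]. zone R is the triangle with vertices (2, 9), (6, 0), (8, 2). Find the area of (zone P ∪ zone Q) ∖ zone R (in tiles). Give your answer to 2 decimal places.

|zone P ∪ zone Q| = 50.0357.
|(zone P ∪ zone Q) ∩ zone R| = 10.3644.
|(zone P ∪ zone Q) ∖ zone R| = 50.0357 − 10.3644 = 39.67.

39.67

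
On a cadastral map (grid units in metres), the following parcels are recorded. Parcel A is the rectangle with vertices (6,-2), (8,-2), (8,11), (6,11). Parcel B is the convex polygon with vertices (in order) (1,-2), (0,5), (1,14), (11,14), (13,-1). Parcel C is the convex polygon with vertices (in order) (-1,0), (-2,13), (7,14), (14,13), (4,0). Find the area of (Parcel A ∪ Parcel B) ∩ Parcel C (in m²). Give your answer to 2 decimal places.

114.04

The region (Parcel A ∪ Parcel B) ∩ Parcel C is the polygon with vertices (0,5), (0.925,13.325), (7,14), (11.078,13.418), (11.557,9.824), (4,0), (0.714,0).
By the shoelace formula its area is 114.04.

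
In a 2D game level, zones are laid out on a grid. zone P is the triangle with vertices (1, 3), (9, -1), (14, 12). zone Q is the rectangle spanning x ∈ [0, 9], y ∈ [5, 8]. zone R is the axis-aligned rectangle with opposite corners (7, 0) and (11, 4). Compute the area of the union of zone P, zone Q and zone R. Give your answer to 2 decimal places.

By inclusion–exclusion:
Individual areas: |zone P| = 62, |zone Q| = 27, |zone R| = 16.
|zone P∩zone Q| = 8.8333.
|zone P∩zone R| = 12.6154.
|zone Q∩zone R| = 0 (no overlap).
|zone P∩zone Q∩zone R| = 0.
|zone P ∪ zone Q ∪ zone R| = 105 − 21.4487 + 0 = 83.55.

83.55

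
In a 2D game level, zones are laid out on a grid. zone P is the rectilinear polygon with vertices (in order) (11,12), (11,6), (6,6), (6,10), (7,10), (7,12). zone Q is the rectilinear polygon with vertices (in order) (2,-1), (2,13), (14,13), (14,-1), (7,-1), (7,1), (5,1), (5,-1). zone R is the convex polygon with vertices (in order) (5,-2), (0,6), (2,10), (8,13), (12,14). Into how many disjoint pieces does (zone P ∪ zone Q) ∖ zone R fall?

(zone P ∪ zone Q) ∖ zone R splits into 3 disjoint pieces (area 9, area 74.75, area 4.5125).

3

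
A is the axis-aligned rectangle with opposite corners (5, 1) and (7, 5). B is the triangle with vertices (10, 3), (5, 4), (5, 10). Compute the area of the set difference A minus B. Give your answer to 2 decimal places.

|A| = 8, |A∩B| = 2.4.
|A ∖ B| = |A| − |A∩B| = 8 − 2.4 = 5.60.

5.60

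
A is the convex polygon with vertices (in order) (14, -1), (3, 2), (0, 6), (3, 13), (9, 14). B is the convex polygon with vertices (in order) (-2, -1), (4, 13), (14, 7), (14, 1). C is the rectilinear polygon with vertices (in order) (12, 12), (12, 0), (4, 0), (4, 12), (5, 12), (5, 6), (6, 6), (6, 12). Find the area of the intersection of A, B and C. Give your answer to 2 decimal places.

68.95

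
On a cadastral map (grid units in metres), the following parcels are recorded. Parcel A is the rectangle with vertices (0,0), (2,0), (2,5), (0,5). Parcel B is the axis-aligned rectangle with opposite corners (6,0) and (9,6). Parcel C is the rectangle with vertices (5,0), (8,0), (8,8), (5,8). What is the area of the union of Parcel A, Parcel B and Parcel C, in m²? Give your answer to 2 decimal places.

By inclusion–exclusion:
Individual areas: |Parcel A| = 10, |Parcel B| = 18, |Parcel C| = 24.
|Parcel A∩Parcel B| = 0 (no overlap).
|Parcel A∩Parcel C| = 0 (no overlap).
|Parcel B∩Parcel C|: x∈[6,8], y∈[0,6] → 2·6 = 12.
|Parcel A∩Parcel B∩Parcel C| = 0.
|Parcel A ∪ Parcel B ∪ Parcel C| = 52 − 12 + 0 = 40.00.

40.00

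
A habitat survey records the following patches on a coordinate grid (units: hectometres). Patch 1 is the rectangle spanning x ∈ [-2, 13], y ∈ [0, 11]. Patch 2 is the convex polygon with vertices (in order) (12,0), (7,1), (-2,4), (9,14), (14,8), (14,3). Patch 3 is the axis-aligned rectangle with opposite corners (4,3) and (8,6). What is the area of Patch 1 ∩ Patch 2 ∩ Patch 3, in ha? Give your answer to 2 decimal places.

The intersection is the polygon with vertices (4,3), (4,6), (8,6), (8,3).
By the shoelace formula its area is 12.00.

12.00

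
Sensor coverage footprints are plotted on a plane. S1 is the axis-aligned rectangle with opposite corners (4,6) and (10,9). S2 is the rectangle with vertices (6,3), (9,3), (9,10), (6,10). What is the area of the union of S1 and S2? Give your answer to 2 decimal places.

30.00

By inclusion–exclusion:
Individual areas: |S1| = 18, |S2| = 21.
|S1∩S2|: x∈[6,9], y∈[6,9] → 3·3 = 9.
|S1 ∪ S2| = 39 − 9 = 30.00.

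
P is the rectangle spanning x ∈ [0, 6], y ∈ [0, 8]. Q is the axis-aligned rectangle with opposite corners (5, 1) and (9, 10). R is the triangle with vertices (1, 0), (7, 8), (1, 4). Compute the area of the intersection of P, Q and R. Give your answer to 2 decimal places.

1.00

The intersection is the polygon with vertices (6,6.667), (5,5.333), (5,6.667), (6,7.333).
By the shoelace formula its area is 1.00.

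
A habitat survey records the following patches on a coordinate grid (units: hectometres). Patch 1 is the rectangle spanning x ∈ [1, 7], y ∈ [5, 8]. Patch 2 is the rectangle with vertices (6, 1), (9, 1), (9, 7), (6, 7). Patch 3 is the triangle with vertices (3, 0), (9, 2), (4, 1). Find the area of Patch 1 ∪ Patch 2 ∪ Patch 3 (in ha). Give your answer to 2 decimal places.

35.40

By inclusion–exclusion:
Individual areas: |Patch 1| = 18, |Patch 2| = 18, |Patch 3| = 2.
|Patch 1∩Patch 2|: x∈[6,7], y∈[5,7] → 1·2 = 2.
|Patch 1∩Patch 3| = 0.
|Patch 2∩Patch 3| = 0.6.
|Patch 1∩Patch 2∩Patch 3| = 0.
|Patch 1 ∪ Patch 2 ∪ Patch 3| = 38 − 2.6 + 0 = 35.40.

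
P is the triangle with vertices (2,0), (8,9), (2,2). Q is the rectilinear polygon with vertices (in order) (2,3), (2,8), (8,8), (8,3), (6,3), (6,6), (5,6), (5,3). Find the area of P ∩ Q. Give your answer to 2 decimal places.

2.69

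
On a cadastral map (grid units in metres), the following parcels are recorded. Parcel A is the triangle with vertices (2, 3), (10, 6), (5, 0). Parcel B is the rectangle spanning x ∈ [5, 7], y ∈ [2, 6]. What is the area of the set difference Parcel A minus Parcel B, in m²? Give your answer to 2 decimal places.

|Parcel A| = 16.5, |Parcel A∩Parcel B| = 4.9333.
|Parcel A ∖ Parcel B| = |Parcel A| − |Parcel A∩Parcel B| = 16.5 − 4.9333 = 11.57.

11.57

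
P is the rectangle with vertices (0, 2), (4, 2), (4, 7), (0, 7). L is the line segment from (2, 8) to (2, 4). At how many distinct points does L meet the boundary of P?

The segment meets the boundary at (2,7).

1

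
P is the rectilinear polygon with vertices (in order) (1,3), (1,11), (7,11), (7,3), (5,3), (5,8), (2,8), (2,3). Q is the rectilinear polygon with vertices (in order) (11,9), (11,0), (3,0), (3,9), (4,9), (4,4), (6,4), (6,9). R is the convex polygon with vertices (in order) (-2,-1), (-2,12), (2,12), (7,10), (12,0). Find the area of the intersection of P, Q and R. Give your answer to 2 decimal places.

8.00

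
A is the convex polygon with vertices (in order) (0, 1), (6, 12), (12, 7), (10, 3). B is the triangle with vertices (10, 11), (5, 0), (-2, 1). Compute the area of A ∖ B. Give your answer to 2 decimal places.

35.79

|A| = 66, |A∩B| = 30.2085.
|A ∖ B| = |A| − |A∩B| = 66 − 30.2085 = 35.79.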